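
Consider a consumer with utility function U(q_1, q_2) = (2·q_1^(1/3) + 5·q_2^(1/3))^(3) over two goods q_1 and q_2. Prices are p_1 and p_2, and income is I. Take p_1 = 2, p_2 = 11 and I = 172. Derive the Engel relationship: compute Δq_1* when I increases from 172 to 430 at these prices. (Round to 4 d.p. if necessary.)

From the CES first-order condition, (2/5)·(q_2/q_1)^(2/3) = p_1/p_2.
Hence q_2/q_1 = ((5/2)·p_1/p_2)^(1/(2/3)), i.e. raised to the 1.5 power.
Substitute q_2 = (q_2/q_1)·q_1 into the budget: q_1* = I/(p_1 + p_2·(q_2/q_1)).
Numerically q_2/q_1 = 0.306454, so q_1* = 172/(2 + 11·0.306454) = 32.0238.
At I' = 430: q_1* = 80.0596. Change: 80.0596 − 32.0238 = 48.0358.

Δq_1* = 48.0358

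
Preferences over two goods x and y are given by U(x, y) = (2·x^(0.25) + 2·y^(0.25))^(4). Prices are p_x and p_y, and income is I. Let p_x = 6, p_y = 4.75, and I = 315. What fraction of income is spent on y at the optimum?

MRS = MU_x/MU_y = (y/x)^(0.75). Set equal to p_x/p_y.
Solve for the ratio: y/x = [p_x/p_y]^(4/3).
With the ratio pinned down, the budget gives x* = I/(p_x + p_y·(y/x)) and y* = (y/x)·x*.
Numerically y/x = 1.365453, so x* = 315/(6 + 4.75·1.365453) = 25.2285 and y* = 1.365453·25.2285 = 34.4483.
Expenditure on y: 4.75·34.4483 = 163.6293; share = 0.5195.

share on y = 0.5195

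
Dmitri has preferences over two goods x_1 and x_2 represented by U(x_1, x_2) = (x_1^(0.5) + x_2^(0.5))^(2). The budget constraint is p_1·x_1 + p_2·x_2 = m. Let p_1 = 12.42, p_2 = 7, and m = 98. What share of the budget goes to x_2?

MRS = MU_x_1/MU_x_2 = (x_2/x_1)^(0.5). Set equal to p_1/p_2.
Solve for the ratio: x_2/x_1 = [p_1/p_2]^(2).
Substitute x_2 = (x_2/x_1)·x_1 into the budget: x_1* = m/(p_1 + p_2·(x_2/x_1)).
Numerically x_2/x_1 = 3.14809, so x_1* = 98/(12.42 + 7·3.14809) = 2.8442 and x_2* = 3.14809·2.8442 = 8.9537.
Expenditure on x_2: 7·8.9537 = 62.6756; share = 0.6395.

share on x_2 = 0.6395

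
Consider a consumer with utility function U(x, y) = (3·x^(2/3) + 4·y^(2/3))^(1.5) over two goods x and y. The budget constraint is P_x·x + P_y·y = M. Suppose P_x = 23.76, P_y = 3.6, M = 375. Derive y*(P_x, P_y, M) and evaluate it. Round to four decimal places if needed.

y* = 103.1675

Substitute y = (y/x)·x into the budget: x* = M/(P_x + P_y·(y/x)).
Numerically y/x = 681.472, so x* = 375/(23.76 + 3.6·681.472) = 0.1514 and y* = 681.472·0.1514 = 103.1675.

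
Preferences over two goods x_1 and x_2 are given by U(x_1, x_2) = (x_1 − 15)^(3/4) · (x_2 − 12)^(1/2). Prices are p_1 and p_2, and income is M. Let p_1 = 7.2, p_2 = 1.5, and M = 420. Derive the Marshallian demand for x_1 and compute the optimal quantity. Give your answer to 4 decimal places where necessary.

This is Cobb-Douglas in (x_1−15, x_2−12): tangency gives 0.75·p_2·(x_2−12) = 0.5·p_1·(x_1−15).
Substituting into the budget: x_1* = 15 + 0.6·(M − 15·p_1 − 12·p_2)/p_1, and x_2* = 12 + 0.4·(…)/p_2.
Discretionary income = 420 − 15·7.2 − 12·1.5 = 294; x_1* = 15 + 0.6·294/7.2 = 39.5.

x_1* = 39.5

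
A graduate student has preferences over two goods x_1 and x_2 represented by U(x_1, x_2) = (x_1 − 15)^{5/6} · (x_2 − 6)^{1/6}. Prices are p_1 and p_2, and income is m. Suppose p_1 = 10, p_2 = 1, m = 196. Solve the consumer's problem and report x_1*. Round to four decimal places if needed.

This is Cobb-Douglas in (x_1−15, x_2−6): tangency gives 5/6·p_2·(x_2−6) = 1/6·p_1·(x_1−15).
Substituting into the budget: x_1* = 15 + 5/6·(m − 15·p_1 − 6·p_2)/p_1, and x_2* = 6 + 1/6·(…)/p_2.
Discretionary income = 196 − 15·10 − 6·1 = 40; x_1* = 15 + 5/6·40/10 = 18.3333.

x_1* = 18.3333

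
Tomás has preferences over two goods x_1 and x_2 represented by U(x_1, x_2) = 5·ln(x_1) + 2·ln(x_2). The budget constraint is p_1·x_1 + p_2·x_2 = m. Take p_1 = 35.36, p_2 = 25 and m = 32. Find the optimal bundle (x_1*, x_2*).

x_1* = 0.6464, x_2* = 0.3657

At p_1=35.36, p_2=25, m=32: x_1* = 5/7·32/35.36 = 0.6464, x_2* = 0.3657.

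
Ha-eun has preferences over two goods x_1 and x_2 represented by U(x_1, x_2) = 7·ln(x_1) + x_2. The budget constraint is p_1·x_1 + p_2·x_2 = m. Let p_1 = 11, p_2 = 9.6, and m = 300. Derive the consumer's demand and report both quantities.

Set MRS = p_1/p_2: (7/x_1)/1 = p_1/p_2.
So x_1*(p_1,p_2) = 7·p_2/p_1, independent of income; and x_2* = (m − 7·p_2)/p_2.
At the given prices: x_1* = 7·9.6/11 = 6.1091, and x_2* = 24.25.

x_1* = 6.1091, x_2* = 24.25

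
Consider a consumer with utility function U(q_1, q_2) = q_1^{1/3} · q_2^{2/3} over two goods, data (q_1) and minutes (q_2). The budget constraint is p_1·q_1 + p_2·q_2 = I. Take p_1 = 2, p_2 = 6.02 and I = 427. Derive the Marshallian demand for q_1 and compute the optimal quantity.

q_1* = 71.1667

Demand: q_1*(p_1,p_2,I) = 1/3·I/p_1 and q_2* = 2/3·I/p_2.
At p_1=2, p_2=6.02, I=427: q_1* = 1/3·427/2 = 71.1667.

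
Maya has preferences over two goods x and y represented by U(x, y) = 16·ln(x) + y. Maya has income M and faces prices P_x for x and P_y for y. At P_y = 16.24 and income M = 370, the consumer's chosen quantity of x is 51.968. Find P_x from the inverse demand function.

P_x = 5

MU_x = 16/x, MU_y = 1. Tangency: 16/x = P_x/P_y.
So x*(P_x,P_y) = 16·P_y/P_x, independent of income; and y* = (M − 16·P_y)/P_y.
Set x* = 51.968 in the demand function and solve for P_x: P_x = 5.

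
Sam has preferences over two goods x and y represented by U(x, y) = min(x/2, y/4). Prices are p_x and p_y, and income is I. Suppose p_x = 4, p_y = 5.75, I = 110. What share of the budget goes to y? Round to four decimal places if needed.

share on y = 0.7419

Leontief preferences: the optimum is at the kink where x/2 = y/4, i.e. y = 2·x.
Budget: p_x·x + p_y·2·x = I, so (2·p_x + 4·p_y)·x = 2·I.
Demand: x*(p_x,p_y,I) = 2·I/(2·p_x + 4·p_y), y* = 4·I/(2·p_x + 4·p_y).
Here 2·4 + 4·5.75 = 31, giving x* = 7.0968 and y* = 14.1935.
Expenditure on y: 5.75·14.1935 = 81.6129; share = 0.7419.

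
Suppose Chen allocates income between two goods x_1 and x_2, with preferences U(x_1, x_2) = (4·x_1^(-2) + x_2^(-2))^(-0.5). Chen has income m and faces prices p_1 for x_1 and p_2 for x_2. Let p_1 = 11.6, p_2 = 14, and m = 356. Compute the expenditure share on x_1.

share on x_1 = 0.5834

From the CES first-order condition, 4·(x_2/x_1)^(3) = p_1/p_2.
Hence x_2/x_1 = ((1/4)·p_1/p_2)^(1/(3)), i.e. raised to the 1/3 power.
Substitute x_2 = (x_2/x_1)·x_1 into the budget: x_1* = m/(p_1 + p_2·(x_2/x_1)).
Numerically x_2/x_1 = 0.591684, so x_1* = 356/(11.6 + 14·0.591684) = 17.9042 and x_2* = 0.591684·17.9042 = 10.5936.
Expenditure on x_1: 11.6·17.9042 = 207.689; share = 0.5834.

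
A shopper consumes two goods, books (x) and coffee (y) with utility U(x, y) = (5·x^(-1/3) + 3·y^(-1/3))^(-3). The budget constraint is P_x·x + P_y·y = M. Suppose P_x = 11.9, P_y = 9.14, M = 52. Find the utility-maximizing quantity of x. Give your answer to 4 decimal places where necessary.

MU_x ∝ 5·x^(-4/3), MU_y ∝ 3·y^(-4/3), so MRS = (5/3)·(y/x)^(4/3) = P_x/P_y.
Solve for the ratio: y/x = [(3/5)·P_x/P_y]^(0.75).
With the ratio pinned down, the budget gives x* = M/(P_x + P_y·(y/x)) and y* = (y/x)·x*.
Numerically y/x = 0.830929, so x* = 52/(11.9 + 9.14·0.830929) = 2.6674.

x* = 2.6674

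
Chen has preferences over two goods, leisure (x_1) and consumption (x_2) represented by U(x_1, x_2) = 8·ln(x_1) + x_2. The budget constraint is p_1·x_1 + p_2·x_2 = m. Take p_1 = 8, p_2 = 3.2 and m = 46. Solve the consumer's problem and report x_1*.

MU_x_1 = 8/x_1, MU_x_2 = 1. Tangency: 8/x_1 = p_1/p_2.
So x_1*(p_1,p_2) = 8·p_2/p_1, independent of income; and x_2* = (m − 8·p_2)/p_2.
At the given prices: x_1* = 8·3.2/8 = 3.2.

x_1* = 3.2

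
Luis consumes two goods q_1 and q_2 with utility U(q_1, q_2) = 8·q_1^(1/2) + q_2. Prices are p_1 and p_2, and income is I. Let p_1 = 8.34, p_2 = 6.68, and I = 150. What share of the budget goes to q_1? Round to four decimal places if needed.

MU_q_1 = 4/√q_1, MU_q_2 = 1. Tangency: 4/√q_1 = p_1/p_2.
Solve: √q_1 = 4·p_2/p_1, so q_1*(p_1,p_2) = (4·p_2/p_1)², and q_2* = (I − p_1·q_1*)/p_2.
Plugging in: q_1* = (4·6.68/8.34)² = 10.2646, q_2* = 9.6397.
Expenditure on q_1: 8.34·10.2646 = 85.6065; share = 0.5707.

share on q_1 = 0.5707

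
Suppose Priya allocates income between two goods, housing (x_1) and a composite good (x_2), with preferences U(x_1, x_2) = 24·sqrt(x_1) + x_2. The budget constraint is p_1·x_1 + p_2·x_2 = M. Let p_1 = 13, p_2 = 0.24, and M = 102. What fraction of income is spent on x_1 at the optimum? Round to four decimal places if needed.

share on x_1 = 0.0063

Set MRS = p_1/p_2: 12·x_1^(−1/2) = p_1/p_2.
Thus x_1* = (12·p_2/p_1)² — independent of M — with the rest of income spent on x_2.
Plugging in: x_1* = (12·0.24/13)² = 0.0491, x_2* = 422.3415.
Expenditure on x_1: 13·0.0491 = 0.638; share = 0.0063.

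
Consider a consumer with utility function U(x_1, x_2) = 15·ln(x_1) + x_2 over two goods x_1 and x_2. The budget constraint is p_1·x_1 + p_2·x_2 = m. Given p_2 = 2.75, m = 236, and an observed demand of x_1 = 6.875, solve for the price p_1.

p_1 = 6

Set MRS = p_1/p_2: (15/x_1)/1 = p_1/p_2.
So x_1*(p_1,p_2) = 15·p_2/p_1, independent of income; and x_2* = (m − 15·p_2)/p_2.
Set x_1* = 6.875 in the demand function and solve for p_1: p_1 = 6.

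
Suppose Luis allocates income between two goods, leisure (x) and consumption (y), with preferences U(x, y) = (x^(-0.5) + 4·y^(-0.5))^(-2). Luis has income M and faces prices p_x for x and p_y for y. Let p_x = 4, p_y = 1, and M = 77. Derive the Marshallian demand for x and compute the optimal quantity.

MRS = MU_x/MU_y = (1/4)·(y/x)^(1.5). Set equal to p_x/p_y.
Solve for the ratio: y/x = [4·p_x/p_y]^(2/3).
Substitute y = (y/x)·x into the budget: x* = M/(p_x + p_y·(y/x)).
Numerically y/x = 6.349604, so x* = 77/(4 + 1·6.349604) = 7.4399.

x* = 7.4399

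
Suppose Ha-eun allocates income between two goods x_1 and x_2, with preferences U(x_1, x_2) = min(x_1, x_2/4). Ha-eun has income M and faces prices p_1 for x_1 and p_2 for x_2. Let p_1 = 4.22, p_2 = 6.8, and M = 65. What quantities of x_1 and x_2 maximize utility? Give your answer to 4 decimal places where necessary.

x_1* = 2.0687, x_2* = 8.275

Leontief preferences: the optimum is at the kink where x_1/1 = x_2/4, i.e. x_2 = 4·x_1.
Budget: p_1·x_1 + p_2·4·x_1 = M, so (p_1 + 4·p_2)·x_1 = M.
Demand: x_1*(p_1,p_2,M) = M/(p_1 + 4·p_2), x_2* = 4·M/(p_1 + 4·p_2).
Here 4.22 + 4·6.8 = 31.42, giving x_1* = 2.0687 and x_2* = 8.275.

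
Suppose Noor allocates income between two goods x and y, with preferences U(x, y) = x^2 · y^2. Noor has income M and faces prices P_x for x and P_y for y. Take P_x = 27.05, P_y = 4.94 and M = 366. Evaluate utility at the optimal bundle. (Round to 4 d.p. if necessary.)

V = 62808.1385

Demand: x*(P_x,P_y,M) = 0.5·M/P_x and y* = 0.5·M/P_y.
At P_x=27.05, P_y=4.94, M=366: x* = 0.5·366/27.05 = 6.7652, y* = 37.0445.
Utility at the optimum: U(6.7652, 37.0445) = 62808.1385.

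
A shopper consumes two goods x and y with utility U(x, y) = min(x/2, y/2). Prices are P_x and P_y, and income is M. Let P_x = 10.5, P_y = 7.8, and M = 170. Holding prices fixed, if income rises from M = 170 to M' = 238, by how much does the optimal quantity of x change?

Δx* = 3.7158

Leontief preferences: the optimum is at the kink where x/2 = y/2, i.e. y = x.
Budget: P_x·x + P_y·x = M, so (2·P_x + 2·P_y)·x = 2·M.
Demand: x*(P_x,P_y,M) = 2·M/(2·P_x + 2·P_y), y* = 2·M/(2·P_x + 2·P_y).
Here 2·10.5 + 2·7.8 = 36.6, giving x* = 9.2896.
At M' = 238: x* = 13.0055. Change: 13.0055 − 9.2896 = 3.7158.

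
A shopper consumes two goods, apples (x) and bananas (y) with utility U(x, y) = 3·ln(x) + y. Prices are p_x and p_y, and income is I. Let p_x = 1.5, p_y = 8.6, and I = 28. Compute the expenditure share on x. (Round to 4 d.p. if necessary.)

MU_x = 3/x, MU_y = 1. Tangency: 3/x = p_x/p_y.
So x*(p_x,p_y) = 3·p_y/p_x, independent of income; and y* = (I − 3·p_y)/p_y.
At the given prices: x* = 3·8.6/1.5 = 17.2, and y* = 0.2558.
Expenditure on x: 1.5·17.2 = 25.8; share = 0.9214.

share on x = 0.9214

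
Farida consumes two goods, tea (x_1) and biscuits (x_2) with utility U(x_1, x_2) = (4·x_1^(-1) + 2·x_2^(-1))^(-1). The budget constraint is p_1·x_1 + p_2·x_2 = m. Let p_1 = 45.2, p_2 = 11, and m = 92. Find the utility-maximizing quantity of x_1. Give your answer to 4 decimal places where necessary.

MU_x_1 ∝ 4·x_1^(-2), MU_x_2 ∝ 2·x_2^(-2), so MRS = 2·(x_2/x_1)^(2) = p_1/p_2.
Hence x_2/x_1 = ((1/2)·p_1/p_2)^(1/(2)), i.e. raised to the 0.5 power.
Substitute x_2 = (x_2/x_1)·x_1 into the budget: x_1* = m/(p_1 + p_2·(x_2/x_1)).
Numerically x_2/x_1 = 1.433369, so x_1* = 92/(45.2 + 11·1.433369) = 1.509.

x_1* = 1.509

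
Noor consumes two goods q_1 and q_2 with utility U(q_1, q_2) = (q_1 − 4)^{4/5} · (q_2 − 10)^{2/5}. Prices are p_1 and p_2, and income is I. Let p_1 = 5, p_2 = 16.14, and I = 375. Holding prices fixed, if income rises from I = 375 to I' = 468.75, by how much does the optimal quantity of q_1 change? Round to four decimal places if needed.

MRS = 2·(q_2−10)/(q_1−4). Tangency with p_1/p_2 gives q_2−10 = (1/2)·(p_1/p_2)·(q_1−4).
After buying the subsistence bundle (4, 10), a share 2/3 of the remaining income goes to q_1: q_1* = 4 + 2/3·(I − 4p_1 − 10p_2)/p_1.
Discretionary income = 375 − 4·5 − 10·16.14 = 193.6; q_1* = 4 + 2/3·193.6/5 = 29.8133.
At I' = 468.75: q_1* = 42.3133. Change: 42.3133 − 29.8133 = 12.5.

Δq_1* = 12.5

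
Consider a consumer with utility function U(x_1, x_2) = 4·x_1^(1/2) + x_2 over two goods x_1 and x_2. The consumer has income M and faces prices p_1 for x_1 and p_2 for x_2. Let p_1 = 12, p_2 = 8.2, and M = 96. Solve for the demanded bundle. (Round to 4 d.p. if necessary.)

x_1* = 1.8678, x_2* = 8.974

Solve: √x_1 = 2·p_2/p_1, so x_1*(p_1,p_2) = (2·p_2/p_1)², and x_2* = (M − p_1·x_1*)/p_2.
Plugging in: x_1* = (2·8.2/12)² = 1.8678, x_2* = 8.974.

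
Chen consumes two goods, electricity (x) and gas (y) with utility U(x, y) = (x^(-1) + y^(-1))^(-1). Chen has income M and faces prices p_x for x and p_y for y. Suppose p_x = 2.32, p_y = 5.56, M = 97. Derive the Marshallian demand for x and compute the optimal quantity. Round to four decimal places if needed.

x* = 16.4086

From the CES first-order condition, (y/x)^(2) = p_x/p_y.
Hence y/x = (p_x/p_y)^(1/(2)), i.e. raised to the 0.5 power.
With the ratio pinned down, the budget gives x* = M/(p_x + p_y·(y/x)) and y* = (y/x)·x*.
Numerically y/x = 0.645961, so x* = 97/(2.32 + 5.56·0.645961) = 16.4086.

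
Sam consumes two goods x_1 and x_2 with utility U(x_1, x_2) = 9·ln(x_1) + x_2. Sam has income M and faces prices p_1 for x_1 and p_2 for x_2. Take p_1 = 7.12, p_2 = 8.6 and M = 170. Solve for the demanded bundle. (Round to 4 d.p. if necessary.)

x_1* = 10.8708, x_2* = 10.7674

At the given prices: x_1* = 9·8.6/7.12 = 10.8708, and x_2* = 10.7674.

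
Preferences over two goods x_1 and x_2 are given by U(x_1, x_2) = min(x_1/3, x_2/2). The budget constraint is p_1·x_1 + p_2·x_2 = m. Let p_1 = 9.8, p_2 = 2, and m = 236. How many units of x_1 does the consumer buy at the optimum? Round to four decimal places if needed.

Demand: x_1*(p_1,p_2,m) = 3·m/(3·p_1 + 2·p_2), x_2* = 2·m/(3·p_1 + 2·p_2).
Here 3·9.8 + 2·2 = 33.4, giving x_1* = 21.1976.

x_1* = 21.1976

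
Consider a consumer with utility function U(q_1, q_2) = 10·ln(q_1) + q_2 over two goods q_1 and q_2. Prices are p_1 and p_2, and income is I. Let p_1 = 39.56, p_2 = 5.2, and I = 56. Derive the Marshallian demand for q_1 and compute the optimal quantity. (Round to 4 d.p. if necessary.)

q_1* = 1.3145

Set MRS = p_1/p_2: (10/q_1)/1 = p_1/p_2.
So q_1*(p_1,p_2) = 10·p_2/p_1, independent of income; and q_2* = (I − 10·p_2)/p_2.
At the given prices: q_1* = 10·5.2/39.56 = 1.3145.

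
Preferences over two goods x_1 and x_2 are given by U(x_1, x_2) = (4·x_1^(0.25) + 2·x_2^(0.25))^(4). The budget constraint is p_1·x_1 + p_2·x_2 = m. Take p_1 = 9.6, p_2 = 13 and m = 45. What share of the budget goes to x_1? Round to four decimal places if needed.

share on x_1 = 0.736

MU_x_1 ∝ 4·x_1^(-0.75), MU_x_2 ∝ 2·x_2^(-0.75), so MRS = 2·(x_2/x_1)^(0.75) = p_1/p_2.
Hence x_2/x_1 = ((1/2)·p_1/p_2)^(1/(0.75)), i.e. raised to the 4/3 power.
With the ratio pinned down, the budget gives x_1* = m/(p_1 + p_2·(x_2/x_1)) and x_2* = (x_2/x_1)·x_1*.
Numerically x_2/x_1 = 0.264889, so x_1* = 45/(9.6 + 13·0.264889) = 3.45 and x_2* = 0.264889·3.45 = 0.9139.
Expenditure on x_1: 9.6·3.45 = 33.1198; share = 0.736.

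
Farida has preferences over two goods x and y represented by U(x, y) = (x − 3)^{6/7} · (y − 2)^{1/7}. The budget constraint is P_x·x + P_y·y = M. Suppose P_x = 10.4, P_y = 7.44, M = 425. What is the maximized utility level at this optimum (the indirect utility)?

Let x' = x−3, y' = y−2. MRS = 6·y'/x' = P_x/P_y.
After buying the subsistence bundle (3, 2), a share 6/7 of the remaining income goes to x: x* = 3 + 6/7·(M − 3P_x − 2P_y)/P_x.
Discretionary income = 425 − 3·10.4 − 2·7.44 = 378.92; x* = 3 + 6/7·378.92/10.4 = 34.2297; y* = 2 + 1/7·378.92/7.44 = 9.2757.
Utility at the optimum: U(34.2297, 9.2757) = 25.362.

V = 25.362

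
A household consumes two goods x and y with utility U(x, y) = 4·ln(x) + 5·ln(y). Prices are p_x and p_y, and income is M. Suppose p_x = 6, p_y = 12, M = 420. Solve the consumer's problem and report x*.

MU_x/MU_y = (4·y)/(5·x); tangency sets this equal to p_x/p_y.
Rearranging, p_y·y = (5/4)·p_x·x. Substituting into the budget gives p_x·x·(1 + (5/4)) = M.
Demand: x*(p_x,p_y,M) = 4/9·M/p_x and y* = 5/9·M/p_y.
At p_x=6, p_y=12, M=420: x* = 4/9·420/6 = 31.1111.

x* = 31.1111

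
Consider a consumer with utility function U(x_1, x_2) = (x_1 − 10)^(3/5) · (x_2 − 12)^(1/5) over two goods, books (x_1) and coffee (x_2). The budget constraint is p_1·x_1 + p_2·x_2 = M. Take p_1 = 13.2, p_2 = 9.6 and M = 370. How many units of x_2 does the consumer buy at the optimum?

x_2* = 15.1979

MRS = 3·(x_2−12)/(x_1−10). Tangency with p_1/p_2 gives x_2−12 = (1/3)·(p_1/p_2)·(x_1−10).
After buying the subsistence bundle (10, 12), a share 0.75 of the remaining income goes to x_1: x_1* = 10 + 0.75·(M − 10p_1 − 12p_2)/p_1.
Discretionary income = 370 − 10·13.2 − 12·9.6 = 122.8; x_2* = 12 + 0.25·122.8/9.6 = 15.1979.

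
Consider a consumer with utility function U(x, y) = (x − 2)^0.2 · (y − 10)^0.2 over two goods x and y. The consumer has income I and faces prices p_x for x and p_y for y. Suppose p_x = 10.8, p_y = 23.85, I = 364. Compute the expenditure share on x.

MRS = (y−10)/(x−2). Tangency with p_x/p_y gives y−10 = (p_x/p_y)·(x−2).
After buying the subsistence bundle (2, 10), a share 0.5 of the remaining income goes to x: x* = 2 + 0.5·(I − 2p_x − 10p_y)/p_x.
Discretionary income = 364 − 2·10.8 − 10·23.85 = 103.9; x* = 2 + 0.5·103.9/10.8 = 6.8102; y* = 10 + 0.5·103.9/23.85 = 12.1782.
Expenditure on x: 10.8·6.8102 = 73.55; share = 0.2021.

share on x = 0.2021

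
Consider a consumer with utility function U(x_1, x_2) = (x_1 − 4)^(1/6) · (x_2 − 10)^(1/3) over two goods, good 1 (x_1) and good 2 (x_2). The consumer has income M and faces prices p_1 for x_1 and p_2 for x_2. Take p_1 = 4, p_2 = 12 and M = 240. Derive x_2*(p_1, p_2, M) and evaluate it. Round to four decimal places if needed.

x_2* = 15.7778

This is Cobb-Douglas in (x_1−4, x_2−10): tangency gives 1/6·p_2·(x_2−10) = 1/3·p_1·(x_1−4).
Substituting into the budget: x_1* = 4 + 1/3·(M − 4·p_1 − 10·p_2)/p_1, and x_2* = 10 + 2/3·(…)/p_2.
Discretionary income = 240 − 4·4 − 10·12 = 104; x_2* = 10 + 2/3·104/12 = 15.7778.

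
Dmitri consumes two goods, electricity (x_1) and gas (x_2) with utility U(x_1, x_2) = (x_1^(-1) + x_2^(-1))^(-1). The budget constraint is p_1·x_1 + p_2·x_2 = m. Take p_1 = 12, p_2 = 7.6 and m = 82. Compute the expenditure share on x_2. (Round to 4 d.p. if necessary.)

MU_x_1 ∝ x_1^(-2), MU_x_2 ∝ x_2^(-2), so MRS = (x_2/x_1)^(2) = p_1/p_2.
Solve for the ratio: x_2/x_1 = [p_1/p_2]^(0.5).
With the ratio pinned down, the budget gives x_1* = m/(p_1 + p_2·(x_2/x_1)) and x_2* = (x_2/x_1)·x_1*.
Numerically x_2/x_1 = 1.256562, so x_1* = 82/(12 + 7.6·1.256562) = 3.8051 and x_2* = 1.256562·3.8051 = 4.7814.
Expenditure on x_2: 7.6·4.7814 = 36.3385; share = 0.4432.

share on x_2 = 0.4432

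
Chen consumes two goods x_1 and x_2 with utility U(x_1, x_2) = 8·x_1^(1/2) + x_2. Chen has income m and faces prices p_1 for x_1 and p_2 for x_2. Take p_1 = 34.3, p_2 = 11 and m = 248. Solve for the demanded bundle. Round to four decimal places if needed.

MU_x_1 = 4/√x_1, MU_x_2 = 1. Tangency: 4/√x_1 = p_1/p_2.
Solve: √x_1 = 4·p_2/p_1, so x_1*(p_1,p_2) = (4·p_2/p_1)², and x_2* = (m − p_1·x_1*)/p_2.
Plugging in: x_1* = (4·11/34.3)² = 1.6456, x_2* = 17.4143.

x_1* = 1.6456, x_2* = 17.4143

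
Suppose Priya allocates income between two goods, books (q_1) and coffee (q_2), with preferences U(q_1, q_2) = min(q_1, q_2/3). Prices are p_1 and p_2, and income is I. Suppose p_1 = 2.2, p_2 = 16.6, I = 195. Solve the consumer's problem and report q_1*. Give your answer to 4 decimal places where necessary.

q_1* = 3.75

Here 2.2 + 3·16.6 = 52, giving q_1* = 3.75.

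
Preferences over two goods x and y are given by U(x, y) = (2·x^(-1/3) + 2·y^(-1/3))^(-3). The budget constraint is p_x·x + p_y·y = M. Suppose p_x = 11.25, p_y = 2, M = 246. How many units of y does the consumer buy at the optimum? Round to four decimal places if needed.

From the CES first-order condition, (y/x)^(4/3) = p_x/p_y.
Hence y/x = (p_x/p_y)^(1/(4/3)), i.e. raised to the 0.75 power.
With the ratio pinned down, the budget gives x* = M/(p_x + p_y·(y/x)) and y* = (y/x)·x*.
Numerically y/x = 3.652514, so x* = 246/(11.25 + 2·3.652514) = 13.2579 and y* = 3.652514·13.2579 = 48.4245.

y* = 48.4245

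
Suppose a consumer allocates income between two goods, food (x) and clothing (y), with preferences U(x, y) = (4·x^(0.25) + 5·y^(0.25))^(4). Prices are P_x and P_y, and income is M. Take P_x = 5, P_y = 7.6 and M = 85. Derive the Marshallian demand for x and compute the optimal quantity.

From the CES first-order condition, (4/5)·(y/x)^(0.75) = P_x/P_y.
Solve for the ratio: y/x = [(5/4)·P_x/P_y]^(4/3).
With the ratio pinned down, the budget gives x* = M/(P_x + P_y·(y/x)) and y* = (y/x)·x*.
Numerically y/x = 0.770469, so x* = 85/(5 + 7.6·0.770469) = 7.8301.

x* = 7.8301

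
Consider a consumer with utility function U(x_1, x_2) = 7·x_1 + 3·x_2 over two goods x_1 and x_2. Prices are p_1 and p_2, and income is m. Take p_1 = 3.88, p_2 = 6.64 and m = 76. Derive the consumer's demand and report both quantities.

Linear utility — the consumer picks whichever good has higher MU/price: 7/3.88 = 1.8041 vs 3/6.64 = 0.4518.
x_1 gives more utility per dollar, so spend all income on x_1: x_1* = m/p_1, x_2* = 0.
Numerically: x_1* = 19.5876, x_2* = 0.

x_1* = 19.5876, x_2* = 0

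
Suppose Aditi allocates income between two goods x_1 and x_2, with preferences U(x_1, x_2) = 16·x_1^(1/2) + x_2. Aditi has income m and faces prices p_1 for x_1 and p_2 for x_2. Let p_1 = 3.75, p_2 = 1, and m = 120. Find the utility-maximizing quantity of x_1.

x_1* = 4.5511

Utility is quasi-linear in x_2; the FOC for x_1 is 8/√x_1 = p_1/p_2.
Solve: √x_1 = 8·p_2/p_1, so x_1*(p_1,p_2) = (8·p_2/p_1)², and x_2* = (m − p_1·x_1*)/p_2.
Plugging in: x_1* = (8·1/3.75)² = 4.5511.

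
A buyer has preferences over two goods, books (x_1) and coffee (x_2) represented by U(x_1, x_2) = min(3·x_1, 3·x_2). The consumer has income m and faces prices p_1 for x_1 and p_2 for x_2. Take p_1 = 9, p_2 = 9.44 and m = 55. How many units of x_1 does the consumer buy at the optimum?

x_1* = 2.9826

Leontief preferences: the optimum is at the kink where x_1/3 = x_2/3, i.e. x_2 = x_1.
Budget: p_1·x_1 + p_2·x_1 = m, so (3·p_1 + 3·p_2)·x_1 = 3·m.
Demand: x_1*(p_1,p_2,m) = 3·m/(3·p_1 + 3·p_2), x_2* = 3·m/(3·p_1 + 3·p_2).
Here 3·9 + 3·9.44 = 55.32, giving x_1* = 2.9826.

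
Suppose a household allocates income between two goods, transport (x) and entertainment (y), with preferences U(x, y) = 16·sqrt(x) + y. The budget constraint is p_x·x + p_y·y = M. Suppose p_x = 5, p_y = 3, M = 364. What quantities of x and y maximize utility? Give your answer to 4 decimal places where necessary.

MU_x = 8/√x, MU_y = 1. Tangency: 8/√x = p_x/p_y.
Thus x* = (8·p_y/p_x)² — independent of M — with the rest of income spent on y.
Plugging in: x* = (8·3/5)² = 23.04, y* = 82.9333.

x* = 23.04, y* = 82.9333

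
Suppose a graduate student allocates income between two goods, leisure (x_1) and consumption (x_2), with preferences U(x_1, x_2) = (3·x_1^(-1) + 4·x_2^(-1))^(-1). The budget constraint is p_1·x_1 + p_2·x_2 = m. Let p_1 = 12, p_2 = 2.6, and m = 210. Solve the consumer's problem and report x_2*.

x_2* = 28.2358

With the ratio pinned down, the budget gives x_1* = m/(p_1 + p_2·(x_2/x_1)) and x_2* = (x_2/x_1)·x_1*.
Numerically x_2/x_1 = 2.480695, so x_1* = 210/(12 + 2.6·2.480695) = 11.3822 and x_2* = 2.480695·11.3822 = 28.2358.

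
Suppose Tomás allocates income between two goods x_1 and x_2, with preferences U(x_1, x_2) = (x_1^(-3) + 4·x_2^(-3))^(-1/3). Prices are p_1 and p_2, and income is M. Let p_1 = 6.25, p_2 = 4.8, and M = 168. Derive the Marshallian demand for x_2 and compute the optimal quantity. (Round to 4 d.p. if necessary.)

MU_x_1 ∝ x_1^(-4), MU_x_2 ∝ 4·x_2^(-4), so MRS = (1/4)·(x_2/x_1)^(4) = p_1/p_2.
Hence x_2/x_1 = (4·p_1/p_2)^(1/(4)), i.e. raised to the 0.25 power.
Substitute x_2 = (x_2/x_1)·x_1 into the budget: x_1* = M/(p_1 + p_2·(x_2/x_1)).
Numerically x_2/x_1 = 1.510688, so x_1* = 168/(6.25 + 4.8·1.510688) = 12.4432 and x_2* = 1.510688·12.4432 = 18.7979.

x_2* = 18.7979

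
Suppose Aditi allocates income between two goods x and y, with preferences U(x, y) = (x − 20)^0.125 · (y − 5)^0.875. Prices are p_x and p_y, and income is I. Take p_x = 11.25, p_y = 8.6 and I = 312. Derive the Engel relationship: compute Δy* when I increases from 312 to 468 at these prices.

MRS = (1/7)·(y−5)/(x−20). Tangency with p_x/p_y gives y−5 = 7·(p_x/p_y)·(x−20).
After buying the subsistence bundle (20, 5), a share 0.125 of the remaining income goes to x: x* = 20 + 0.125·(I − 20p_x − 5p_y)/p_x.
Discretionary income = 312 − 20·11.25 − 5·8.6 = 44; y* = 5 + 0.875·44/8.6 = 9.4767.
At I' = 468: y* = 25.3488. Change: 25.3488 − 9.4767 = 15.8721.

Δy* = 15.8721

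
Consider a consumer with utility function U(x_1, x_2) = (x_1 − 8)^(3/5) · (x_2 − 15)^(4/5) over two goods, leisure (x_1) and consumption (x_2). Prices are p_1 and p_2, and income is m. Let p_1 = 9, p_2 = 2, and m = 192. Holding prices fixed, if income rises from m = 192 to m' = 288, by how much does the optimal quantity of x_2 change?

This is Cobb-Douglas in (x_1−8, x_2−15): tangency gives 0.6·p_2·(x_2−15) = 0.8·p_1·(x_1−8).
After buying the subsistence bundle (8, 15), a share 3/7 of the remaining income goes to x_1: x_1* = 8 + 3/7·(m − 8p_1 − 15p_2)/p_1.
Discretionary income = 192 − 8·9 − 15·2 = 90; x_2* = 15 + 4/7·90/2 = 40.7143.
At m' = 288: x_2* = 68.1429. Change: 68.1429 − 40.7143 = 27.4286.

Δx_2* = 27.4286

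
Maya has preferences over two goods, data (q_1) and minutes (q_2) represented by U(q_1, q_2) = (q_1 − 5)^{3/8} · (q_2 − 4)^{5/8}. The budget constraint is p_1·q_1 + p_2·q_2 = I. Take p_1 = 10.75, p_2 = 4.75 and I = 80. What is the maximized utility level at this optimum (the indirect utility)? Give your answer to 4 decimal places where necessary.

MRS = (3/5)·(q_2−4)/(q_1−5). Tangency with p_1/p_2 gives q_2−4 = (5/3)·(p_1/p_2)·(q_1−5).
Substituting into the budget: q_1* = 5 + 0.375·(I − 5·p_1 − 4·p_2)/p_1, and q_2* = 4 + 0.625·(…)/p_2.
Discretionary income = 80 − 5·10.75 − 4·4.75 = 7.25; q_1* = 5 + 0.375·7.25/10.75 = 5.2529; q_2* = 4 + 0.625·7.25/4.75 = 4.9539.
Utility at the optimum: U(5.2529, 4.9539) = 0.5798.

V = 0.5798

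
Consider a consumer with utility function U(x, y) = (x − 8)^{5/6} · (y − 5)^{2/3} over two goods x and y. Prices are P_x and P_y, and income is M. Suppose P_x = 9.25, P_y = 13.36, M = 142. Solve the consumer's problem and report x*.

x* = 8.0721

Let x' = x−8, y' = y−5. MRS = (5/4)·y'/x' = P_x/P_y.
Substituting into the budget: x* = 8 + 5/9·(M − 8·P_x − 5·P_y)/P_x, and y* = 5 + 4/9·(…)/P_y.
Discretionary income = 142 − 8·9.25 − 5·13.36 = 1.2; x* = 8 + 5/9·1.2/9.25 = 8.0721.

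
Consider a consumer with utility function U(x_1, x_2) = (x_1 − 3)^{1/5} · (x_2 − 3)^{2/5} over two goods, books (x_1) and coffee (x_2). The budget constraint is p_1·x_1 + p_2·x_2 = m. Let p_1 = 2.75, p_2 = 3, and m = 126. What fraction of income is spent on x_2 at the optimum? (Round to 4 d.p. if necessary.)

This is Cobb-Douglas in (x_1−3, x_2−3): tangency gives 0.2·p_2·(x_2−3) = 0.4·p_1·(x_1−3).
Substituting into the budget: x_1* = 3 + 1/3·(m − 3·p_1 − 3·p_2)/p_1, and x_2* = 3 + 2/3·(…)/p_2.
Discretionary income = 126 − 3·2.75 − 3·3 = 108.75; x_1* = 3 + 1/3·108.75/2.75 = 16.1818; x_2* = 3 + 2/3·108.75/3 = 27.1667.
Expenditure on x_2: 3·27.1667 = 81.5; share = 0.6468.

share on x_2 = 0.6468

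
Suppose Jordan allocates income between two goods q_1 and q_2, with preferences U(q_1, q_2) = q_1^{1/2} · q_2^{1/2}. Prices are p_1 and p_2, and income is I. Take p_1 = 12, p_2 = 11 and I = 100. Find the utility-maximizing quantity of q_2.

The MRS is q_2/q_1. Set MRS = p_1/p_2.
Rearranging, p_2·q_2 = p_1·q_1. Substituting into the budget gives p_1·q_1·(1 + 1) = I.
Demand: q_1*(p_1,p_2,I) = 0.5·I/p_1 and q_2* = 0.5·I/p_2.
At p_1=12, p_2=11, I=100: q_2* = 0.5·100/11 = 4.5455.

q_2* = 4.5455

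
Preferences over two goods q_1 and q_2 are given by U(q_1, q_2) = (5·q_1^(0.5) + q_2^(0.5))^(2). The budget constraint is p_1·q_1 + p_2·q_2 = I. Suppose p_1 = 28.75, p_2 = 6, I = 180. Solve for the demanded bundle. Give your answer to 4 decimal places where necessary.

From the CES first-order condition, 5·(q_2/q_1)^(0.5) = p_1/p_2.
Hence q_2/q_1 = ((1/5)·p_1/p_2)^(1/(0.5)), i.e. raised to the 2 power.
With the ratio pinned down, the budget gives q_1* = I/(p_1 + p_2·(q_2/q_1)) and q_2* = (q_2/q_1)·q_1*.
Numerically q_2/q_1 = 0.918403, so q_1* = 180/(28.75 + 6·0.918403) = 5.2539 and q_2* = 0.918403·5.2539 = 4.8252.

q_1* = 5.2539, q_2* = 4.8252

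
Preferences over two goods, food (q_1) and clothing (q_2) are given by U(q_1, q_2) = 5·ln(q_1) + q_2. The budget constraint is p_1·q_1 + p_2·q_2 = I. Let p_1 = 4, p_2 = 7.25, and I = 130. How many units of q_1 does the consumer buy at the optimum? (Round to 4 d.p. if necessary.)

q_1* = 9.0625

Set MRS = p_1/p_2: (5/q_1)/1 = p_1/p_2.
So q_1*(p_1,p_2) = 5·p_2/p_1, independent of income; and q_2* = (I − 5·p_2)/p_2.
At the given prices: q_1* = 5·7.25/4 = 9.0625.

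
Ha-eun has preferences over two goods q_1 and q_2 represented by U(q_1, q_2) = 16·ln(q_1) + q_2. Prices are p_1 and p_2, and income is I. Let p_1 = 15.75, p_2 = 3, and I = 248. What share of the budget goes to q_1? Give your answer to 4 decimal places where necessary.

share on q_1 = 0.1935

So q_1*(p_1,p_2) = 16·p_2/p_1, independent of income; and q_2* = (I − 16·p_2)/p_2.
At the given prices: q_1* = 16·3/15.75 = 3.0476, and q_2* = 66.6667.
Expenditure on q_1: 15.75·3.0476 = 48; share = 0.1935.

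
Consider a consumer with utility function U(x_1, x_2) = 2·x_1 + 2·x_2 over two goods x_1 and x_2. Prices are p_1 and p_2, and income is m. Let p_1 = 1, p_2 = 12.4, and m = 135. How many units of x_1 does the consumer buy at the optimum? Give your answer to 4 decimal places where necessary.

x_1* = 135

Perfect substitutes: compare marginal utility per dollar. 2/p_1 vs 2/p_2 → 2 vs 0.1613.
x_1 gives more utility per dollar, so spend all income on x_1: x_1* = m/p_1, x_2* = 0.
Numerically: x_1* = 135, x_2* = 0.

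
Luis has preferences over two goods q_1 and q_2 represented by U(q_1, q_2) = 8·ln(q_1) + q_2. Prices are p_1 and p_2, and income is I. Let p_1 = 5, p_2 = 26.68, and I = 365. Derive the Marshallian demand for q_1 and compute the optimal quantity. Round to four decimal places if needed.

Set MRS = p_1/p_2: (8/q_1)/1 = p_1/p_2.
So q_1*(p_1,p_2) = 8·p_2/p_1, independent of income; and q_2* = (I − 8·p_2)/p_2.
At the given prices: q_1* = 8·26.68/5 = 42.688.

q_1* = 42.688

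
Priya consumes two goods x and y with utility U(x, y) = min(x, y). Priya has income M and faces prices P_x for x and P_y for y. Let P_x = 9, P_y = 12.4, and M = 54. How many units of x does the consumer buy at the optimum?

Leontief preferences: the optimum is at the kink where x/1 = y/1, i.e. y = x.
Budget: P_x·x + P_y·x = M, so (P_x + P_y)·x = M.
Demand: x*(P_x,P_y,M) = M/(P_x + P_y), y* = M/(P_x + P_y).
Here 9 + 12.4 = 21.4, giving x* = 2.5234.

x* = 2.5234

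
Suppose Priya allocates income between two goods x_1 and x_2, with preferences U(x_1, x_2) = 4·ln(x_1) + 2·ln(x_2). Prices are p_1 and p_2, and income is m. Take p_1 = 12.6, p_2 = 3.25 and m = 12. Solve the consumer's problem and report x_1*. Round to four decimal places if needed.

At p_1=12.6, p_2=3.25, m=12: x_1* = 2/3·12/12.6 = 0.6349.

x_1* = 0.6349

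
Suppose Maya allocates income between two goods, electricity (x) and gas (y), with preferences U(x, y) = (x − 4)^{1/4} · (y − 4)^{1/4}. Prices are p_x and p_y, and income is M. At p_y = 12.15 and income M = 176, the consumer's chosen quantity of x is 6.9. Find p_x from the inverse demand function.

p_x = 13

Let x' = x−4, y' = y−4. MRS = y'/x' = p_x/p_y.
Substituting into the budget: x* = 4 + 0.5·(M − 4·p_x − 4·p_y)/p_x, and y* = 4 + 0.5·(…)/p_y.
Set x* = 6.9 in the demand function and solve for p_x: p_x = 13.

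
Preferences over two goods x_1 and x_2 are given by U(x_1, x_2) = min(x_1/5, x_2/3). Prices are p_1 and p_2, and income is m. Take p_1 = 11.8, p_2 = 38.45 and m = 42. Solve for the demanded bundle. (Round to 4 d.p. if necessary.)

x_1* = 1.2045, x_2* = 0.7227

Leontief preferences: the optimum is at the kink where x_1/5 = x_2/3, i.e. x_2 = (3/5)·x_1.
Budget: p_1·x_1 + p_2·(3/5)·x_1 = m, so (5·p_1 + 3·p_2)·x_1 = 5·m.
Demand: x_1*(p_1,p_2,m) = 5·m/(5·p_1 + 3·p_2), x_2* = 3·m/(5·p_1 + 3·p_2).
Here 5·11.8 + 3·38.45 = 174.35, giving x_1* = 1.2045 and x_2* = 0.7227.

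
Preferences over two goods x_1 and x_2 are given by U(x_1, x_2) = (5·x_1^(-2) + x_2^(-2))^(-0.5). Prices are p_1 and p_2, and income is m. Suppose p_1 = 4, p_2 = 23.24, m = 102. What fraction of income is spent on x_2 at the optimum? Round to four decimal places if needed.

share on x_2 = 0.654

From the CES first-order condition, 5·(x_2/x_1)^(3) = p_1/p_2.
Hence x_2/x_1 = ((1/5)·p_1/p_2)^(1/(3)), i.e. raised to the 1/3 power.
With the ratio pinned down, the budget gives x_1* = m/(p_1 + p_2·(x_2/x_1)) and x_2* = (x_2/x_1)·x_1*.
Numerically x_2/x_1 = 0.3253, so x_1* = 102/(4 + 23.24·0.3253) = 8.8235 and x_2* = 0.3253·8.8235 = 2.8703.
Expenditure on x_2: 23.24·2.8703 = 66.7058; share = 0.654.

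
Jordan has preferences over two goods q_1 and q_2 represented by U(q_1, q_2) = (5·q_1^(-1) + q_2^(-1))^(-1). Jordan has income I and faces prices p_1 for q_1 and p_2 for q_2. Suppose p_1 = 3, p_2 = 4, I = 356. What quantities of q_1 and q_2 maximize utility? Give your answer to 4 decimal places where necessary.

q_1* = 78.2556, q_2* = 30.3083

Numerically q_2/q_1 = 0.387298, so q_1* = 356/(3 + 4·0.387298) = 78.2556 and q_2* = 0.387298·78.2556 = 30.3083.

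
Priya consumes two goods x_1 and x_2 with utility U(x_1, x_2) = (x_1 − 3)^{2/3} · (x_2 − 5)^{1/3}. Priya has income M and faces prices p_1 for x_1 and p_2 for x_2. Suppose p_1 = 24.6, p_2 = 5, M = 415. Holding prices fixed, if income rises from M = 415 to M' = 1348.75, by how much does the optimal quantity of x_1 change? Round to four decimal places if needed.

This is Cobb-Douglas in (x_1−3, x_2−5): tangency gives 2/3·p_2·(x_2−5) = 1/3·p_1·(x_1−3).
After buying the subsistence bundle (3, 5), a share 2/3 of the remaining income goes to x_1: x_1* = 3 + 2/3·(M − 3p_1 − 5p_2)/p_1.
Discretionary income = 415 − 3·24.6 − 5·5 = 316.2; x_1* = 3 + 2/3·316.2/24.6 = 11.5691.
At M' = 1348.75: x_1* = 36.874. Change: 36.874 − 11.5691 = 25.3049.

Δx_1* = 25.3049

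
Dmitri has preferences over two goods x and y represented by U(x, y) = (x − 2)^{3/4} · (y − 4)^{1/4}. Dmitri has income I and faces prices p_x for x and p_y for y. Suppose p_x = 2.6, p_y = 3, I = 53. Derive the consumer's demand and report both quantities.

MRS = 3·(y−4)/(x−2). Tangency with p_x/p_y gives y−4 = (1/3)·(p_x/p_y)·(x−2).
Substituting into the budget: x* = 2 + 0.75·(I − 2·p_x − 4·p_y)/p_x, and y* = 4 + 0.25·(…)/p_y.
Discretionary income = 53 − 2·2.6 − 4·3 = 35.8; x* = 2 + 0.75·35.8/2.6 = 12.3269; y* = 4 + 0.25·35.8/3 = 6.9833.

x* = 12.3269, y* = 6.9833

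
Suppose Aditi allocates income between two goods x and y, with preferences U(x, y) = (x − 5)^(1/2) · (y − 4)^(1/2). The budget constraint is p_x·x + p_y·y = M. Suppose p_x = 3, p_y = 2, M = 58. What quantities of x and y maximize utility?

MRS = (y−4)/(x−5). Tangency with p_x/p_y gives y−4 = (p_x/p_y)·(x−5).
Substituting into the budget: x* = 5 + 0.5·(M − 5·p_x − 4·p_y)/p_x, and y* = 4 + 0.5·(…)/p_y.
Discretionary income = 58 − 5·3 − 4·2 = 35; x* = 5 + 0.5·35/3 = 10.8333; y* = 4 + 0.5·35/2 = 12.75.

x* = 10.8333, y* = 12.75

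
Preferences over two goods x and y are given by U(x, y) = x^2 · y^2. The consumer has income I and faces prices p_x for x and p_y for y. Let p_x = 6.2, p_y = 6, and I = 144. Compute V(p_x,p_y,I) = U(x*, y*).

Tangency: MRS = y/x = p_x/p_y.
So 2·p_y·y = 2·p_x·x; combined with the budget, a share 0.5 of income goes to x.
Demand: x*(p_x,p_y,I) = 0.5·I/p_x and y* = 0.5·I/p_y.
At p_x=6.2, p_y=6, I=144: x* = 0.5·144/6.2 = 11.6129, y* = 12.
Utility at the optimum: U(11.6129, 12) = 19419.7711.

V = 19419.7711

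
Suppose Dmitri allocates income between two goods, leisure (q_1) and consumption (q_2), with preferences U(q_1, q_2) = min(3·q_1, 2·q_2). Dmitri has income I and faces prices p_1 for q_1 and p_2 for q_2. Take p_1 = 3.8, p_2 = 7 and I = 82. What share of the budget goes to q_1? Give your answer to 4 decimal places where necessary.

share on q_1 = 0.2657

With perfect complements, no substitution: consume in ratio q_1:q_2 = 2:3.
Budget: p_1·q_1 + p_2·(3/2)·q_1 = I, so (2·p_1 + 3·p_2)·q_1 = 2·I.
Demand: q_1*(p_1,p_2,I) = 2·I/(2·p_1 + 3·p_2), q_2* = 3·I/(2·p_1 + 3·p_2).
Here 2·3.8 + 3·7 = 28.6, giving q_1* = 5.7343 and q_2* = 8.6014.
Expenditure on q_1: 3.8·5.7343 = 21.7902; share = 0.2657.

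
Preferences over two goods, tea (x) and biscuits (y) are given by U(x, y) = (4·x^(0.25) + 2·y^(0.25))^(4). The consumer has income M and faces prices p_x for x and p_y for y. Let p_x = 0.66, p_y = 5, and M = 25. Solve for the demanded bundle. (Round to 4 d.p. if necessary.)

MRS = MU_x/MU_y = 2·(y/x)^(0.75). Set equal to p_x/p_y.
Hence y/x = ((1/2)·p_x/p_y)^(1/(0.75)), i.e. raised to the 4/3 power.
With the ratio pinned down, the budget gives x* = M/(p_x + p_y·(y/x)) and y* = (y/x)·x*.
Numerically y/x = 0.026672, so x* = 25/(0.66 + 5·0.026672) = 31.5115 and y* = 0.026672·31.5115 = 0.8405.

x* = 31.5115, y* = 0.8405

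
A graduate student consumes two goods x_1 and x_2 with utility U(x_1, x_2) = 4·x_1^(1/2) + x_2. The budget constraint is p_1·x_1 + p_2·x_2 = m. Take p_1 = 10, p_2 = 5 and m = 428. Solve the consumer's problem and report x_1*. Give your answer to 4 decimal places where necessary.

x_1* = 1

Solve: √x_1 = 2·p_2/p_1, so x_1*(p_1,p_2) = (2·p_2/p_1)², and x_2* = (m − p_1·x_1*)/p_2.
Plugging in: x_1* = (2·5/10)² = 1.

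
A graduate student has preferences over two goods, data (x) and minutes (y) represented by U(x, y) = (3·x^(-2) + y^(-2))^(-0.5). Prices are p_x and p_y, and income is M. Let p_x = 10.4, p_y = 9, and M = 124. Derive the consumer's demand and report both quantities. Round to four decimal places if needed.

x* = 7.3163, y* = 5.3233

MRS = MU_x/MU_y = 3·(y/x)^(3). Set equal to p_x/p_y.
Solve for the ratio: y/x = [(1/3)·p_x/p_y]^(1/3).
Substitute y = (y/x)·x into the budget: x* = M/(p_x + p_y·(y/x)).
Numerically y/x = 0.727595, so x* = 124/(10.4 + 9·0.727595) = 7.3163 and y* = 0.727595·7.3163 = 5.3233.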